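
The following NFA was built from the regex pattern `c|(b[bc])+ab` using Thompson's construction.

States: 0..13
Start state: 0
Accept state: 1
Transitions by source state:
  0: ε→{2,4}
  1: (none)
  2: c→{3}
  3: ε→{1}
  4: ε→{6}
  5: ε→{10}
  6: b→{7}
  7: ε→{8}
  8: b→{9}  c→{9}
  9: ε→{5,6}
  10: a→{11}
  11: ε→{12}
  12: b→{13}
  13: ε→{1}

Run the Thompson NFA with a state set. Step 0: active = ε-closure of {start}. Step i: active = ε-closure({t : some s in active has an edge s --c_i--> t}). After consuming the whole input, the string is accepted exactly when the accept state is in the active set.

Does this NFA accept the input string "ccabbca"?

initial (ε-close {0}): {0,2,4,6}
'c' @ 1: {1,3}  [accepting]
'c' @ 2: {}  — dead — no transitions
rest 'abbca' ignored (set empty)
end set {} — state 1 not in

Answer: REJECT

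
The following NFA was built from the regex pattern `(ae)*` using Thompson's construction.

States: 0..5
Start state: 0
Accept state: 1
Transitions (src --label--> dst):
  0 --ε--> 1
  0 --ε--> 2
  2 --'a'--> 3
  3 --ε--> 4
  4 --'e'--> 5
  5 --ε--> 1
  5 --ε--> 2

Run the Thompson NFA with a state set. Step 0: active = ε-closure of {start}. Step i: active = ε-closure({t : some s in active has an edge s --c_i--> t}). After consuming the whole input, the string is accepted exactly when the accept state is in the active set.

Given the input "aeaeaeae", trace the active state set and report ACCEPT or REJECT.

Answer: ACCEPT

Trace:
start: ε-closure({0}) = {0,1,2}
'a' @ 1: {3,4}
'e' @ 2: {1,2,5}  [accepting]
'a' @ 3: {3,4}
'e' @ 4: {1,2,5}  [accepting]
'a' @ 5: {3,4}
'e' @ 6: {1,2,5}  [accepting]
'a' @ 7: {3,4}
'e' @ 8: {1,2,5}  [accepting]
after full input: {1,2,5}  (accept=1 in)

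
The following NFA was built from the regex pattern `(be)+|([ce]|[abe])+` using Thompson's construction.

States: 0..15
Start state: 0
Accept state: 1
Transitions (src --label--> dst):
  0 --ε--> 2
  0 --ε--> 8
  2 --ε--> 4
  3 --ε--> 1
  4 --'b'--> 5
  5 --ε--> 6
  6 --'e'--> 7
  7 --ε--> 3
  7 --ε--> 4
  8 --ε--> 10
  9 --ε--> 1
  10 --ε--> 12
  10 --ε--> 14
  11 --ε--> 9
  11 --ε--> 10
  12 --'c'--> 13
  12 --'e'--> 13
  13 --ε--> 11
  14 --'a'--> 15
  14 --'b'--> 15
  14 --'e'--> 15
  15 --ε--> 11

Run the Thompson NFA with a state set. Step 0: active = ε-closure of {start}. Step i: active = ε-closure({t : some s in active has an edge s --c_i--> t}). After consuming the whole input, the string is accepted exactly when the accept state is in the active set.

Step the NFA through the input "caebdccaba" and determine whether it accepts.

initial (ε-close {0}): {0,2,4,8,10,12,14}
'c' @ 1: {1,9,10,11,12,13,14}  ✓accept
'a' @ 2: {1,9,10,11,12,14,15}  ✓accept
'e' @ 3: {1,9,10,11,12,13,14,15}  ✓accept
'b' @ 4: {1,9,10,11,12,14,15}  ✓accept
'd' @ 5: {}  — state set empty
rest 'ccaba' ignored (set empty)
end set {} — state 1 not in

Answer: REJECT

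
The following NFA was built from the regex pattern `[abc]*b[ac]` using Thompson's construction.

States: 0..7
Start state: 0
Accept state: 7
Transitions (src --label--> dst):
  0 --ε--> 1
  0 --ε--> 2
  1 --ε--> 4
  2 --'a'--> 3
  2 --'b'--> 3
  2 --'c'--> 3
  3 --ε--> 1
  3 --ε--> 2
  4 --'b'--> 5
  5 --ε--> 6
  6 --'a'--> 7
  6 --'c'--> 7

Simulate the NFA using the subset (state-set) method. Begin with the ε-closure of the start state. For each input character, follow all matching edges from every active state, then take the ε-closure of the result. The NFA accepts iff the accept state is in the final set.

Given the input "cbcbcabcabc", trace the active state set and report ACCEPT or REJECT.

start: ε-closure({0}) = {0,1,2,4}
'c' @ 1: {1,2,3,4}
'b' @ 2: {1,2,3,4,5,6}
'c' @ 3: {1,2,3,4,7}  (accept∈set)
'b' @ 4: {1,2,3,4,5,6}
'c' @ 5: {1,2,3,4,7}  (accept∈set)
'a' @ 6: {1,2,3,4}
'b' @ 7: {1,2,3,4,5,6}
'c' @ 8: {1,2,3,4,7}  (accept∈set)
'a' @ 9: {1,2,3,4}
'b' @ 10: {1,2,3,4,5,6}
'c' @ 11: {1,2,3,4,7}  (accept∈set)
end set {1,2,3,4,7} — state 7 in

Answer: ACCEPT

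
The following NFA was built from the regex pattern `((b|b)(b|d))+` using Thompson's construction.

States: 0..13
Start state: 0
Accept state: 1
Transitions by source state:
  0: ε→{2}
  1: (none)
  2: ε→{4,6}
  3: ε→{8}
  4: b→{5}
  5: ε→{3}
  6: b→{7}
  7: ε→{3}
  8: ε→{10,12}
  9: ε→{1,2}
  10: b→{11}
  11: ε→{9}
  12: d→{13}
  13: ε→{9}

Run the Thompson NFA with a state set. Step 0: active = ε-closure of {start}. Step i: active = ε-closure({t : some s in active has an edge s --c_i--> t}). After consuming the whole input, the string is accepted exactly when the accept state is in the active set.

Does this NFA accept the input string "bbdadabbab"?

Answer: REJECT

Steps:
S₀ = ε-closure({0}) = {0,2,4,6}
'b' @ 1: {3,5,7,8,10,12}
'b' @ 2: {1,2,4,6,9,11}  [accepting]
'd' @ 3: {}  — dead — no transitions
rest 'adabbab' ignored (set empty)
after full input: {}  (accept=1 not in)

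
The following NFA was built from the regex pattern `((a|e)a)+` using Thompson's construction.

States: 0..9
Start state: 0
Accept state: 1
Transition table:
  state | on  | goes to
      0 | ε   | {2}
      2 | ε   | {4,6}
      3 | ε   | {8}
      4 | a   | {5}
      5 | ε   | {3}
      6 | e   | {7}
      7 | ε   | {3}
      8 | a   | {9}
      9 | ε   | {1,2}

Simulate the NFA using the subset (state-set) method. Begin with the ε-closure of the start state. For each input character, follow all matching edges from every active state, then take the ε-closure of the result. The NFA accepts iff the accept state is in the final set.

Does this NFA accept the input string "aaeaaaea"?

Answer: ACCEPT

Steps:
S₀ = ε-closure({0}) = {0,2,4,6}
'a' @ 1: {3,5,8}
'a' @ 2: {1,2,4,6,9}  (accept∈set)
'e' @ 3: {3,7,8}
'a' @ 4: {1,2,4,6,9}  (accept∈set)
'a' @ 5: {3,5,8}
'a' @ 6: {1,2,4,6,9}  (accept∈set)
'e' @ 7: {3,7,8}
'a' @ 8: {1,2,4,6,9}  (accept∈set)
after full input: {1,2,4,6,9}  (accept=1 in)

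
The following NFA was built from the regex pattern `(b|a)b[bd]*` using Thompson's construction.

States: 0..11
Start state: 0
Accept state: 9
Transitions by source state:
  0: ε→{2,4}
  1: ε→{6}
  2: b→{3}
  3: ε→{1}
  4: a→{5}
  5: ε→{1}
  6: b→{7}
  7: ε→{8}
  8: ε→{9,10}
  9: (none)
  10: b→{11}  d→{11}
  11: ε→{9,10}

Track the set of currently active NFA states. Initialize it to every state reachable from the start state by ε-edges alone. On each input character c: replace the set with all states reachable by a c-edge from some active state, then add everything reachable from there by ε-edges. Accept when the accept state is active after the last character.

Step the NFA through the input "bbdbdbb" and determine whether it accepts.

start: ε-closure({0}) = {0,2,4}
'b' @ 1: {1,3,6}
'b' @ 2: {7,8,9,10}  [accepting]
'd' @ 3: {9,10,11}  [accepting]
'b' @ 4: {9,10,11}  [accepting]
'd' @ 5: {9,10,11}  [accepting]
'b' @ 6: {9,10,11}  [accepting]
'b' @ 7: {9,10,11}  [accepting]
after full input: {9,10,11}  (accept=9 in)

Answer: ACCEPT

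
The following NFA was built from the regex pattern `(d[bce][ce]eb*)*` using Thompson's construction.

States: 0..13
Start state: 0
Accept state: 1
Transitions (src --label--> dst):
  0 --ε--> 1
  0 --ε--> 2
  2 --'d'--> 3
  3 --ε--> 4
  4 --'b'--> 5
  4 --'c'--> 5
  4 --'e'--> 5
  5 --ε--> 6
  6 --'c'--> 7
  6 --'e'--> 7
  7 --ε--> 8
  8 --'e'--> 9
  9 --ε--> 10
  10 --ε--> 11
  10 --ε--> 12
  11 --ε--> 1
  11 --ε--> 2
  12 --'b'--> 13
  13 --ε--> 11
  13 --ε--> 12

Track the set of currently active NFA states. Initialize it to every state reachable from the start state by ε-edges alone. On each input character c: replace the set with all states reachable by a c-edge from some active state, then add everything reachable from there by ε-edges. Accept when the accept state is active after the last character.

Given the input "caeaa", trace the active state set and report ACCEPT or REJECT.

Answer: REJECT

Trace:
initial (ε-close {0}): {0,1,2}
'c' @ 1: {}  — state set empty
rest 'aeaa' ignored (set empty)
after full input: {}  (accept=1 not in)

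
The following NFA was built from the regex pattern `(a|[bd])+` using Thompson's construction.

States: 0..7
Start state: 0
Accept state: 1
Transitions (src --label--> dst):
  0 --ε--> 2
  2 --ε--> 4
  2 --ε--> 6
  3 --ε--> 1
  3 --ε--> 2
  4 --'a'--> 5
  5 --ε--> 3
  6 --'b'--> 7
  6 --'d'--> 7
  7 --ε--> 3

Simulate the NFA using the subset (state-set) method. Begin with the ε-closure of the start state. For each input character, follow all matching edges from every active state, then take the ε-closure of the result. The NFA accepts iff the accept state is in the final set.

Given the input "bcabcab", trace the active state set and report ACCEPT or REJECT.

S₀ = ε-closure({0}) = {0,2,4,6}
'b' @ 1: {1,2,3,4,6,7}  (accept∈set)
'c' @ 2: {}  — no active states
rest 'abcab' ignored (set empty)
end set {} — state 1 not in

Answer: REJECT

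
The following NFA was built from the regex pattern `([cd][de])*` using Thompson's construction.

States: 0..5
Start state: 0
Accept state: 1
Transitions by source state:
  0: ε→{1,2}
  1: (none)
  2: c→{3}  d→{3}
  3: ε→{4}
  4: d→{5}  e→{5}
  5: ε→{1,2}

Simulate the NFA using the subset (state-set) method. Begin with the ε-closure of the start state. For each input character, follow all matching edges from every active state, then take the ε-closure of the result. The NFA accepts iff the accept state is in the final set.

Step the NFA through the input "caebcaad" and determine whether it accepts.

start: ε-closure({0}) = {0,1,2}
'c' @ 1: {3,4}
'a' @ 2: {}  — no active states
rest 'ebcaad' ignored (set empty)
final: {}; accept 1 not in set

Answer: REJECT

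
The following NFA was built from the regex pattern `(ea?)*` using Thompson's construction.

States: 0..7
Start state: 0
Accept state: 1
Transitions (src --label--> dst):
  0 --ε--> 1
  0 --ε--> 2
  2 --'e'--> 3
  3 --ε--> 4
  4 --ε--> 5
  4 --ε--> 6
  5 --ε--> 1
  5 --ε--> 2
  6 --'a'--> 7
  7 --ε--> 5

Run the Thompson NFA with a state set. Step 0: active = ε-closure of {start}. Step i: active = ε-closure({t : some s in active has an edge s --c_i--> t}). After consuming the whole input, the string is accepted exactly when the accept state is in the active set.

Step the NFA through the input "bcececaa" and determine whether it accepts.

Answer: REJECT

Derivation:
start: ε-closure({0}) = {0,1,2}
'b' @ 1: {}  — dead — no transitions
rest 'cececaa' ignored (set empty)
after full input: {}  (accept=1 not in)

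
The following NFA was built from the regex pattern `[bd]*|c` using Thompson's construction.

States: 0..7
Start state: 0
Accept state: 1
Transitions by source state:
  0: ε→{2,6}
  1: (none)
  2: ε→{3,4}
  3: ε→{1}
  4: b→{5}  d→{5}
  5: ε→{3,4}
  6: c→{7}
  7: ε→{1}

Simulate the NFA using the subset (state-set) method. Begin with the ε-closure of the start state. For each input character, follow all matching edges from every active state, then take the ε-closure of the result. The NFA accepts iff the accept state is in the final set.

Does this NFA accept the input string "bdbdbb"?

Answer: ACCEPT

Trace:
S₀ = ε-closure({0}) = {0,1,2,3,4,6}
'b' @ 1: {1,3,4,5}  [accepting]
'd' @ 2: {1,3,4,5}  [accepting]
'b' @ 3: {1,3,4,5}  [accepting]
'd' @ 4: {1,3,4,5}  [accepting]
'b' @ 5: {1,3,4,5}  [accepting]
'b' @ 6: {1,3,4,5}  [accepting]
after full input: {1,3,4,5}  (accept=1 in)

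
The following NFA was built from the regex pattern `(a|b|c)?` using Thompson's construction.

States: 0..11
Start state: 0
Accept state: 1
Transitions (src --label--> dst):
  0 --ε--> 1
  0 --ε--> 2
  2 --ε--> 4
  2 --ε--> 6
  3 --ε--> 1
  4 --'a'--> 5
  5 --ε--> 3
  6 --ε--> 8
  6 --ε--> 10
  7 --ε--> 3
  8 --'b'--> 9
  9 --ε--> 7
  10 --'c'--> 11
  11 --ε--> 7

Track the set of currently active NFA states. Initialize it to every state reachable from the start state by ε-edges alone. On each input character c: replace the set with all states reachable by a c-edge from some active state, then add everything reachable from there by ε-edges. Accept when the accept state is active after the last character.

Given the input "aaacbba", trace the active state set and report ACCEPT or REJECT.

Answer: REJECT

Trace:
S₀ = ε-closure({0}) = {0,1,2,4,6,8,10}
'a' @ 1: {1,3,5}  ✓accept
'a' @ 2: {}  — state set empty
rest 'acbba' ignored (set empty)
final: {}; accept 1 not in set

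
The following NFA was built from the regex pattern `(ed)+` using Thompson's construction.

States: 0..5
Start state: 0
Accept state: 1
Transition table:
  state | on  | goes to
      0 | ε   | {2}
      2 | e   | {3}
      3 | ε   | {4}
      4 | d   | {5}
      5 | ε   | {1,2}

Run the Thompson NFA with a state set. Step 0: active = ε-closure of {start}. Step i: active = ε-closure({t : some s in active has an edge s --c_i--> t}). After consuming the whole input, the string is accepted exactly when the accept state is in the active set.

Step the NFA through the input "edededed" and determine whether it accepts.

Answer: ACCEPT

Derivation:
initial (ε-close {0}): {0,2}
'e' @ 1: {3,4}
'd' @ 2: {1,2,5}  (accept∈set)
'e' @ 3: {3,4}
'd' @ 4: {1,2,5}  (accept∈set)
'e' @ 5: {3,4}
'd' @ 6: {1,2,5}  (accept∈set)
'e' @ 7: {3,4}
'd' @ 8: {1,2,5}  (accept∈set)
after full input: {1,2,5}  (accept=1 in)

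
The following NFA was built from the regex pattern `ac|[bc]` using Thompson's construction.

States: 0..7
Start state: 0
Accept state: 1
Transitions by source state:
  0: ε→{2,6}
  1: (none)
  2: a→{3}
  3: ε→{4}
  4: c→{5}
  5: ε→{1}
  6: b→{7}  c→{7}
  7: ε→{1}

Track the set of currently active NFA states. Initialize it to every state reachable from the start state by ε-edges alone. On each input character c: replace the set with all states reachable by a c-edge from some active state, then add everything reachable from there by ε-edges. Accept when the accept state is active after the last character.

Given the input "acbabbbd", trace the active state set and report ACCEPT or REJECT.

Answer: REJECT

Derivation:
S₀ = ε-closure({0}) = {0,2,6}
'a' @ 1: {3,4}
'c' @ 2: {1,5}  [accepting]
'b' @ 3: {}  — dead — no transitions
rest 'abbbd' ignored (set empty)
after full input: {}  (accept=1 not in)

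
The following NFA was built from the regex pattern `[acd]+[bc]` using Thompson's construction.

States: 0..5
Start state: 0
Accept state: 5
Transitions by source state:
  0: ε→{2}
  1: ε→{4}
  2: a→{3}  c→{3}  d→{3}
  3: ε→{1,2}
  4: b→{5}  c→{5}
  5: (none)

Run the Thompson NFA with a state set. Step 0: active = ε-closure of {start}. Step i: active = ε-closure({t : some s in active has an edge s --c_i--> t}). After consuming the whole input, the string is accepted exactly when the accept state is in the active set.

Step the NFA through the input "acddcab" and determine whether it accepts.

Answer: ACCEPT

Derivation:
initial (ε-close {0}): {0,2}
'a' @ 1: {1,2,3,4}
'c' @ 2: {1,2,3,4,5}  [accepting]
'd' @ 3: {1,2,3,4}
'd' @ 4: {1,2,3,4}
'c' @ 5: {1,2,3,4,5}  [accepting]
'a' @ 6: {1,2,3,4}
'b' @ 7: {5}  [accepting]
final: {5}; accept 5 in set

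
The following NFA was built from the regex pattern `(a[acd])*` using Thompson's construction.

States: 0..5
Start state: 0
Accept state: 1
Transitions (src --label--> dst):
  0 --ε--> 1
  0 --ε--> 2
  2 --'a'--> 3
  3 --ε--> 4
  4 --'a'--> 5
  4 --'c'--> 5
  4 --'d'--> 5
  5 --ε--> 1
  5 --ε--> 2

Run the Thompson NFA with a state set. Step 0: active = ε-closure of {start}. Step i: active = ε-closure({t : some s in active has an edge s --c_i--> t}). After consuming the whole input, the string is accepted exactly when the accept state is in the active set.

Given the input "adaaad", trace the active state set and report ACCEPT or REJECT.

Answer: ACCEPT

Derivation:
initial (ε-close {0}): {0,1,2}
'a' @ 1: {3,4}
'd' @ 2: {1,2,5}  ✓accept
'a' @ 3: {3,4}
'a' @ 4: {1,2,5}  ✓accept
'a' @ 5: {3,4}
'd' @ 6: {1,2,5}  ✓accept
after full input: {1,2,5}  (accept=1 in)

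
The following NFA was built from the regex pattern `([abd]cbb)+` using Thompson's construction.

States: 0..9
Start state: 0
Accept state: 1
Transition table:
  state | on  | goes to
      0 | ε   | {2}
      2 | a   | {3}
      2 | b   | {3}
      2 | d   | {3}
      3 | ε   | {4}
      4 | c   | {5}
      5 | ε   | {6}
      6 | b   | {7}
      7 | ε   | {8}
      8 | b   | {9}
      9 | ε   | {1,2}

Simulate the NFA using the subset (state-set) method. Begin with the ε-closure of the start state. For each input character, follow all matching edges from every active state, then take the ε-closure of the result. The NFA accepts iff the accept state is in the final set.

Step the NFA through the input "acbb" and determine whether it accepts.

S₀ = ε-closure({0}) = {0,2}
'a' @ 1: {3,4}
'c' @ 2: {5,6}
'b' @ 3: {7,8}
'b' @ 4: {1,2,9}  [accepting]
after full input: {1,2,9}  (accept=1 in)

Answer: ACCEPT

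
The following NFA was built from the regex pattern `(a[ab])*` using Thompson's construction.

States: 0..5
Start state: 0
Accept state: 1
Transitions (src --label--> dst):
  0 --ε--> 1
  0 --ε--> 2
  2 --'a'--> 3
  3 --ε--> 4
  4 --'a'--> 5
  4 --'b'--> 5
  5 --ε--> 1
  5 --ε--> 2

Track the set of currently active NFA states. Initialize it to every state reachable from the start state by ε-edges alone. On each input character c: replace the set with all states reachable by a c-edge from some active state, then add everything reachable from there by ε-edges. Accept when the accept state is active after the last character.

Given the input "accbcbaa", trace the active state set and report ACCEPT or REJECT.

Answer: REJECT

Derivation:
S₀ = ε-closure({0}) = {0,1,2}
'a' @ 1: {3,4}
'c' @ 2: {}  — dead — no transitions
rest 'cbcbaa' ignored (set empty)
after full input: {}  (accept=1 not in)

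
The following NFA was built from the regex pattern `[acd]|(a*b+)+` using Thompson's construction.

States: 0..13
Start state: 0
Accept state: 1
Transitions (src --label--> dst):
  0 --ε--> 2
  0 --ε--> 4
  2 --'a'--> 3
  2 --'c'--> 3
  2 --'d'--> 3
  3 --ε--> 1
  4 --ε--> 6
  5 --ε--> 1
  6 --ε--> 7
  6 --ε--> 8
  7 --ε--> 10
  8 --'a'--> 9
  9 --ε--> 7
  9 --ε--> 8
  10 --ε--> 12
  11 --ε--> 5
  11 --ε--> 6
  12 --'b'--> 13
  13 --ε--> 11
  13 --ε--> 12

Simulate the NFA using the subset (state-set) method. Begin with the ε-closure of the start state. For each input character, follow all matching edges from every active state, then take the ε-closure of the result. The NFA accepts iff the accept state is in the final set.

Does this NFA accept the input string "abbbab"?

S₀ = ε-closure({0}) = {0,2,4,6,7,8,10,12}
'a' @ 1: {1,3,7,8,9,10,12}  [accepting]
'b' @ 2: {1,5,6,7,8,10,11,12,13}  [accepting]
'b' @ 3: {1,5,6,7,8,10,11,12,13}  [accepting]
'b' @ 4: {1,5,6,7,8,10,11,12,13}  [accepting]
'a' @ 5: {7,8,9,10,12}
'b' @ 6: {1,5,6,7,8,10,11,12,13}  [accepting]
after full input: {1,5,6,7,8,10,11,12,13}  (accept=1 in)

Answer: ACCEPT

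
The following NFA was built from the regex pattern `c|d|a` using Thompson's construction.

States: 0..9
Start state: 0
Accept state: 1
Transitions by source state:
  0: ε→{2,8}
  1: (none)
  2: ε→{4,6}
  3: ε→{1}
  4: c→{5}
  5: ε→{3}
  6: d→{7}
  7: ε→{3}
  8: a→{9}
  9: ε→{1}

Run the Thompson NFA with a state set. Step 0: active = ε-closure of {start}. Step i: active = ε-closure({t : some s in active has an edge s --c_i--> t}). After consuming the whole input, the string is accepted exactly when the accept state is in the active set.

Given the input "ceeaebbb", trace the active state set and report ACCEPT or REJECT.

Answer: REJECT

Steps:
start: ε-closure({0}) = {0,2,4,6,8}
'c' @ 1: {1,3,5}  ✓accept
'e' @ 2: {}  — no active states
rest 'eaebbb' ignored (set empty)
after full input: {}  (accept=1 not in)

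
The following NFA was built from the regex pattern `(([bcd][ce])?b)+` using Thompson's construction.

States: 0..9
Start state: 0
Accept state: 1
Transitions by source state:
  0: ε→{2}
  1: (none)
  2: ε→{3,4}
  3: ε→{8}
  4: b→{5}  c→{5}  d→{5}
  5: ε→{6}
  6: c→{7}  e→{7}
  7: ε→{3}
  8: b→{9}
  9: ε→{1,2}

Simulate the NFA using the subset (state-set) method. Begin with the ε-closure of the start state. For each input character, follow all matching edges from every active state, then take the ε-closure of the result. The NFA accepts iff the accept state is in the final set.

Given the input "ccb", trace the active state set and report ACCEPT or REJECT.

S₀ = ε-closure({0}) = {0,2,3,4,8}
'c' @ 1: {5,6}
'c' @ 2: {3,7,8}
'b' @ 3: {1,2,3,4,8,9}  (accept∈set)
final: {1,2,3,4,8,9}; accept 1 in set

Answer: ACCEPT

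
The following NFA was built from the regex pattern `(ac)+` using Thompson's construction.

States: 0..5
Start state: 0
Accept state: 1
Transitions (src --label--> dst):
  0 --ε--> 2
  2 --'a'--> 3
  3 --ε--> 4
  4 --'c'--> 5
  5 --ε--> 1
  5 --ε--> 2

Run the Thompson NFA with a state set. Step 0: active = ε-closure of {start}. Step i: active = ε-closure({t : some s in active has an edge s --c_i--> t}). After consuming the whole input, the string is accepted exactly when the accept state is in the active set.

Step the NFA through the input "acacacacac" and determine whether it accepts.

start: ε-closure({0}) = {0,2}
'a' @ 1: {3,4}
'c' @ 2: {1,2,5}  ✓accept
'a' @ 3: {3,4}
'c' @ 4: {1,2,5}  ✓accept
'a' @ 5: {3,4}
'c' @ 6: {1,2,5}  ✓accept
'a' @ 7: {3,4}
'c' @ 8: {1,2,5}  ✓accept
'a' @ 9: {3,4}
'c' @ 10: {1,2,5}  ✓accept
after full input: {1,2,5}  (accept=1 in)

Answer: ACCEPT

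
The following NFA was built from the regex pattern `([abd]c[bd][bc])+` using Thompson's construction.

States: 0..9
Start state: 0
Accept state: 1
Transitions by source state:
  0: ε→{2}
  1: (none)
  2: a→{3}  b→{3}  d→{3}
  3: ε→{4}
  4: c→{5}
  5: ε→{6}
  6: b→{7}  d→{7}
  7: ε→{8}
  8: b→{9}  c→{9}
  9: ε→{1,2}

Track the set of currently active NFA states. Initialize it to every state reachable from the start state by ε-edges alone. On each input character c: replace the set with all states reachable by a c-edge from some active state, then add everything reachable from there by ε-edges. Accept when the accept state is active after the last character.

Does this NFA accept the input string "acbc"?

Answer: ACCEPT

Steps:
initial (ε-close {0}): {0,2}
'a' @ 1: {3,4}
'c' @ 2: {5,6}
'b' @ 3: {7,8}
'c' @ 4: {1,2,9}  [accepting]
after full input: {1,2,9}  (accept=1 in)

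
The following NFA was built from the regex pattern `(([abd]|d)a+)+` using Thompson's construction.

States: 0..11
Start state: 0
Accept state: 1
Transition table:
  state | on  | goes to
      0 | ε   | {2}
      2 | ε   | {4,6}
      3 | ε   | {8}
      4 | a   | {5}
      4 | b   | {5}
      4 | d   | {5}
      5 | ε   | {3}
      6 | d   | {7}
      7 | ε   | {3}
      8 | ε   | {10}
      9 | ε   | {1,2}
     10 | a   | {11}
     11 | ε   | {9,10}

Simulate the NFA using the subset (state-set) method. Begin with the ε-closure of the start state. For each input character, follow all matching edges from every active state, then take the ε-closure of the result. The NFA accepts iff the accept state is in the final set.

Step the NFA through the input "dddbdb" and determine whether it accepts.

initial (ε-close {0}): {0,2,4,6}
'd' @ 1: {3,5,7,8,10}
'd' @ 2: {}  — dead — no transitions
rest 'dbdb' ignored (set empty)
final: {}; accept 1 not in set

Answer: REJECT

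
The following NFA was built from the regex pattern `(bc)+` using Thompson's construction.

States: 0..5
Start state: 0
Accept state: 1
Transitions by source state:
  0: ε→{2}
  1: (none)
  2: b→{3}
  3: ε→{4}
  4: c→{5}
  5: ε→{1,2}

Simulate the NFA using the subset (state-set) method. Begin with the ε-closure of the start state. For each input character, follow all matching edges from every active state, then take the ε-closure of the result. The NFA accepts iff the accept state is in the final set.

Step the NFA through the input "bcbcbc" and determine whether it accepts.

Answer: ACCEPT

Derivation:
initial (ε-close {0}): {0,2}
'b' @ 1: {3,4}
'c' @ 2: {1,2,5}  ✓accept
'b' @ 3: {3,4}
'c' @ 4: {1,2,5}  ✓accept
'b' @ 5: {3,4}
'c' @ 6: {1,2,5}  ✓accept
after full input: {1,2,5}  (accept=1 in)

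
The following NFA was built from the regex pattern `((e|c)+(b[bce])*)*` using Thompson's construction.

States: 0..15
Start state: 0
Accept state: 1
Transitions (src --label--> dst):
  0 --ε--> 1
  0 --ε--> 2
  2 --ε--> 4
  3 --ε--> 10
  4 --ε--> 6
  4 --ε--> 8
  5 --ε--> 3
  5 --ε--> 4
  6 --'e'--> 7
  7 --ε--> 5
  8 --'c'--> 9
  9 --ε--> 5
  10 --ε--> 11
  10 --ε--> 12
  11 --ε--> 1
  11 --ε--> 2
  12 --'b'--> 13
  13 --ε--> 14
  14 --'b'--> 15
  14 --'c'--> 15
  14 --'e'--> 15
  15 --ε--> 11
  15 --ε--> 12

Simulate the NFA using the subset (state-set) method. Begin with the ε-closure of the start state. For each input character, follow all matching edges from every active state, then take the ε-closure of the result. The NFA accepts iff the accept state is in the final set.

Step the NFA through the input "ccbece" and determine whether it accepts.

Answer: ACCEPT

Trace:
start: ε-closure({0}) = {0,1,2,4,6,8}
'c' @ 1: {1,2,3,4,5,6,8,9,10,11,12}  [accepting]
'c' @ 2: {1,2,3,4,5,6,8,9,10,11,12}  [accepting]
'b' @ 3: {13,14}
'e' @ 4: {1,2,4,6,8,11,12,15}  [accepting]
'c' @ 5: {1,2,3,4,5,6,8,9,10,11,12}  [accepting]
'e' @ 6: {1,2,3,4,5,6,7,8,10,11,12}  [accepting]
after full input: {1,2,3,4,5,6,7,8,10,11,12}  (accept=1 in)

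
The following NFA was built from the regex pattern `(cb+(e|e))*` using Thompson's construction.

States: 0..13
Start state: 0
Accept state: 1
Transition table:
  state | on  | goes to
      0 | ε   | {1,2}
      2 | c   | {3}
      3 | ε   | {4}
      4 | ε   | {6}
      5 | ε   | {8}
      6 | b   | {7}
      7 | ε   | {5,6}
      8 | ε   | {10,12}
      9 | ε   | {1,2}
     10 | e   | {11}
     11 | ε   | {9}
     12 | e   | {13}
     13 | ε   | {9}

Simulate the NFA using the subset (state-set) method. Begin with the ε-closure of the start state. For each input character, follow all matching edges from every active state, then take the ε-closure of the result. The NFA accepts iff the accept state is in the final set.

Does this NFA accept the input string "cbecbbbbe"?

Answer: ACCEPT

Derivation:
S₀ = ε-closure({0}) = {0,1,2}
'c' @ 1: {3,4,6}
'b' @ 2: {5,6,7,8,10,12}
'e' @ 3: {1,2,9,11,13}  [accepting]
'c' @ 4: {3,4,6}
'b' @ 5: {5,6,7,8,10,12}
'b' @ 6: {5,6,7,8,10,12}
'b' @ 7: {5,6,7,8,10,12}
'b' @ 8: {5,6,7,8,10,12}
'e' @ 9: {1,2,9,11,13}  [accepting]
end set {1,2,9,11,13} — state 1 in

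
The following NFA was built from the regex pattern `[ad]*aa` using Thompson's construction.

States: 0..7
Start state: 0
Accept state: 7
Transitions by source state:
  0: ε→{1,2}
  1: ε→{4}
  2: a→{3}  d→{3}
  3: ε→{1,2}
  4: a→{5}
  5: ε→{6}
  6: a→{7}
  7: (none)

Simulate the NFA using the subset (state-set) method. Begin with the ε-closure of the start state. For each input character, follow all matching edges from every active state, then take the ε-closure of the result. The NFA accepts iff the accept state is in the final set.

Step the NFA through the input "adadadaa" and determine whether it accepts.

Answer: ACCEPT

Derivation:
start: ε-closure({0}) = {0,1,2,4}
'a' @ 1: {1,2,3,4,5,6}
'd' @ 2: {1,2,3,4}
'a' @ 3: {1,2,3,4,5,6}
'd' @ 4: {1,2,3,4}
'a' @ 5: {1,2,3,4,5,6}
'd' @ 6: {1,2,3,4}
'a' @ 7: {1,2,3,4,5,6}
'a' @ 8: {1,2,3,4,5,6,7}  [accepting]
final: {1,2,3,4,5,6,7}; accept 7 in set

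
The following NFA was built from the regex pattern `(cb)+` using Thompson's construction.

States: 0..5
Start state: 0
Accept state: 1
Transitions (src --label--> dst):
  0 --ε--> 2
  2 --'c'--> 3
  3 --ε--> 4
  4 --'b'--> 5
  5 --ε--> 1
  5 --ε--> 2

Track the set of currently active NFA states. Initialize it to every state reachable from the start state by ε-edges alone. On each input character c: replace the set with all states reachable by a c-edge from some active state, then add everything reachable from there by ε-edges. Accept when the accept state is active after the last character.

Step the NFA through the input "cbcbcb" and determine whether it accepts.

Answer: ACCEPT

Trace:
start: ε-closure({0}) = {0,2}
'c' @ 1: {3,4}
'b' @ 2: {1,2,5}  (accept∈set)
'c' @ 3: {3,4}
'b' @ 4: {1,2,5}  (accept∈set)
'c' @ 5: {3,4}
'b' @ 6: {1,2,5}  (accept∈set)
final: {1,2,5}; accept 1 in set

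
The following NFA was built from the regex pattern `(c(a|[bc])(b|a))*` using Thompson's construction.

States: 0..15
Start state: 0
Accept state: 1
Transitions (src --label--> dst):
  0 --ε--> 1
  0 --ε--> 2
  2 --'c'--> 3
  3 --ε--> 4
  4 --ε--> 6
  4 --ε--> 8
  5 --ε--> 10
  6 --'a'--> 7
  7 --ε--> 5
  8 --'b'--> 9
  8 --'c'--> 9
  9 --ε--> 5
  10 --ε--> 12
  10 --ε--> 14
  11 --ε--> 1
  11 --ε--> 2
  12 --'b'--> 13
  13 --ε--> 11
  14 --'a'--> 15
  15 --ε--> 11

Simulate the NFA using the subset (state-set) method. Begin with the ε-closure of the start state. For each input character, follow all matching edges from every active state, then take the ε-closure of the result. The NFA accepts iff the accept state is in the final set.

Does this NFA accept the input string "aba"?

Answer: REJECT

Derivation:
S₀ = ε-closure({0}) = {0,1,2}
'a' @ 1: {}  — dead — no transitions
rest 'ba' ignored (set empty)
end set {} — state 1 not in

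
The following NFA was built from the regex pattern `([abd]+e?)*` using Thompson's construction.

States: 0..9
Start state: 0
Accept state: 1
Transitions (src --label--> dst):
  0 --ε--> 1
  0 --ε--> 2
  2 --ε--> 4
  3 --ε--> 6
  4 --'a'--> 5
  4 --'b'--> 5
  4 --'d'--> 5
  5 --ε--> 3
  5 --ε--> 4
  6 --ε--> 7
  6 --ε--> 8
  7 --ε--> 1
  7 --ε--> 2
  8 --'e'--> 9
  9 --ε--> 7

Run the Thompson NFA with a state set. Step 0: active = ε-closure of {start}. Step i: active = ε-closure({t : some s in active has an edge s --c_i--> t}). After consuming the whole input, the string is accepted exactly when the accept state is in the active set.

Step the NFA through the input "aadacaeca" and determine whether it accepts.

S₀ = ε-closure({0}) = {0,1,2,4}
'a' @ 1: {1,2,3,4,5,6,7,8}  ✓accept
'a' @ 2: {1,2,3,4,5,6,7,8}  ✓accept
'd' @ 3: {1,2,3,4,5,6,7,8}  ✓accept
'a' @ 4: {1,2,3,4,5,6,7,8}  ✓accept
'c' @ 5: {}  — no active states
rest 'aeca' ignored (set empty)
end set {} — state 1 not in

Answer: REJECT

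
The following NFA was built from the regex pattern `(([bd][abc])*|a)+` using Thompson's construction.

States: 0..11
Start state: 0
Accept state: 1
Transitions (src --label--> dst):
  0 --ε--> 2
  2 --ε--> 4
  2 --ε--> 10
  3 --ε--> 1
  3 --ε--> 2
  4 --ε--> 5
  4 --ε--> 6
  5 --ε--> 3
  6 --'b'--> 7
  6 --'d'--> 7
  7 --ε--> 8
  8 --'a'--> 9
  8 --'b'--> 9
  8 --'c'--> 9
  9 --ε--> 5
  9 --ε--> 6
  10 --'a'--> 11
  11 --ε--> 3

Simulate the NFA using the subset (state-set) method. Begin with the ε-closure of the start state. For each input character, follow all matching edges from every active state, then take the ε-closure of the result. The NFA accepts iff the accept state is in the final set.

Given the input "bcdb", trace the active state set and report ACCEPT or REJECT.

Answer: ACCEPT

Steps:
S₀ = ε-closure({0}) = {0,1,2,3,4,5,6,10}
'b' @ 1: {7,8}
'c' @ 2: {1,2,3,4,5,6,9,10}  [accepting]
'd' @ 3: {7,8}
'b' @ 4: {1,2,3,4,5,6,9,10}  [accepting]
after full input: {1,2,3,4,5,6,9,10}  (accept=1 in)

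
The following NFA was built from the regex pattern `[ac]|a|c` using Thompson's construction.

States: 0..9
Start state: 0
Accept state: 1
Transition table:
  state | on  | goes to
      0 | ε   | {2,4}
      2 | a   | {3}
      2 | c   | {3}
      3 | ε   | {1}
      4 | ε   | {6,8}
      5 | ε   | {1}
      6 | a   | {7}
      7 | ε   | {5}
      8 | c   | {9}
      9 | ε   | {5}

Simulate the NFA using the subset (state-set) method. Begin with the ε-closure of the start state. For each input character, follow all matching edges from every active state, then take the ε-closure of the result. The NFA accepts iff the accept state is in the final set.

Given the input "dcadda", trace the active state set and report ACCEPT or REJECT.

Answer: REJECT

Steps:
start: ε-closure({0}) = {0,2,4,6,8}
'd' @ 1: {}  — state set empty
rest 'cadda' ignored (set empty)
after full input: {}  (accept=1 not in)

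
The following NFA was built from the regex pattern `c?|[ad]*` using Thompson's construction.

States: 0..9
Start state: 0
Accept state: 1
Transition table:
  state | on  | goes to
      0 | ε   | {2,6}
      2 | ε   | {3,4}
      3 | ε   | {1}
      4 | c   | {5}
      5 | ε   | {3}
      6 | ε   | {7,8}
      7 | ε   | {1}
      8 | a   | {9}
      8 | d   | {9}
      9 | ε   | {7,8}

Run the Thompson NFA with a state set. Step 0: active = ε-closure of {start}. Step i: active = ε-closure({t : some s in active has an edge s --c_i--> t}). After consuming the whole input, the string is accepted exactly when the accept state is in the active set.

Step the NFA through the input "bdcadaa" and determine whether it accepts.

Answer: REJECT

Derivation:
initial (ε-close {0}): {0,1,2,3,4,6,7,8}
'b' @ 1: {}  — dead — no transitions
rest 'dcadaa' ignored (set empty)
after full input: {}  (accept=1 not in)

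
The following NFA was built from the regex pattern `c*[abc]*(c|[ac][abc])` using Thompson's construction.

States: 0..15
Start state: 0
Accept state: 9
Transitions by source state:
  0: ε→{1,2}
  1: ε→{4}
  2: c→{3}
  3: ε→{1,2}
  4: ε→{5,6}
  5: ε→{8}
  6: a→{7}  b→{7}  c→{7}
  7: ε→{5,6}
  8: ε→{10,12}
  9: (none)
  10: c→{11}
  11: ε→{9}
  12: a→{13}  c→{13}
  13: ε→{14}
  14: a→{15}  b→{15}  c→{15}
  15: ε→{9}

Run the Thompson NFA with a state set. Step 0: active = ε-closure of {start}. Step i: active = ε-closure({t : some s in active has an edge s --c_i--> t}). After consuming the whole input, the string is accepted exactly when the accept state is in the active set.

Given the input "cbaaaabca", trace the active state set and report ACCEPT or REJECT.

start: ε-closure({0}) = {0,1,2,4,5,6,8,10,12}
'c' @ 1: {1,2,3,4,5,6,7,8,9,10,11,12,13,14}  (accept∈set)
'b' @ 2: {5,6,7,8,9,10,12,15}  (accept∈set)
'a' @ 3: {5,6,7,8,10,12,13,14}
'a' @ 4: {5,6,7,8,9,10,12,13,14,15}  (accept∈set)
'a' @ 5: {5,6,7,8,9,10,12,13,14,15}  (accept∈set)
'a' @ 6: {5,6,7,8,9,10,12,13,14,15}  (accept∈set)
'b' @ 7: {5,6,7,8,9,10,12,15}  (accept∈set)
'c' @ 8: {5,6,7,8,9,10,11,12,13,14}  (accept∈set)
'a' @ 9: {5,6,7,8,9,10,12,13,14,15}  (accept∈set)
final: {5,6,7,8,9,10,12,13,14,15}; accept 9 in set

Answer: ACCEPT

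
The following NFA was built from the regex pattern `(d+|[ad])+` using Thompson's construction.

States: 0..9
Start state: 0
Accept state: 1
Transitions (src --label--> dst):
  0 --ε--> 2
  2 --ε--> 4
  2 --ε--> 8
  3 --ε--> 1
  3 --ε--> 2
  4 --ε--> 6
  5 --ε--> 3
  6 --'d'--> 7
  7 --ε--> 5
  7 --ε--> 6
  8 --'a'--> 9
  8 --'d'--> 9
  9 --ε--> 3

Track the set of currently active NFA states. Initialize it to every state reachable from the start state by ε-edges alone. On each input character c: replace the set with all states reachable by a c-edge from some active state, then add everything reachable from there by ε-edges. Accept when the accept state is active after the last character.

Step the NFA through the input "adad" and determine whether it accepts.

Answer: ACCEPT

Derivation:
start: ε-closure({0}) = {0,2,4,6,8}
'a' @ 1: {1,2,3,4,6,8,9}  ✓accept
'd' @ 2: {1,2,3,4,5,6,7,8,9}  ✓accept
'a' @ 3: {1,2,3,4,6,8,9}  ✓accept
'd' @ 4: {1,2,3,4,5,6,7,8,9}  ✓accept
final: {1,2,3,4,5,6,7,8,9}; accept 1 in set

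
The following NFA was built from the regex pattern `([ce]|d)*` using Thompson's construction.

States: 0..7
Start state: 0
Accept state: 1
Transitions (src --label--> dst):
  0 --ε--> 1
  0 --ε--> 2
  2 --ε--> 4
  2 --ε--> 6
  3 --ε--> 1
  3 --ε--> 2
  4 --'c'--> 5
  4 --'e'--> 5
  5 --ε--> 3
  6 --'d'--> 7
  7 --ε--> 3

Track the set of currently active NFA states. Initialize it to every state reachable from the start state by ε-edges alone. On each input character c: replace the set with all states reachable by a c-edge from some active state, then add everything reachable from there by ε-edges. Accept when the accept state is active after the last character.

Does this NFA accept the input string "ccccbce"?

start: ε-closure({0}) = {0,1,2,4,6}
'c' @ 1: {1,2,3,4,5,6}  (accept∈set)
'c' @ 2: {1,2,3,4,5,6}  (accept∈set)
'c' @ 3: {1,2,3,4,5,6}  (accept∈set)
'c' @ 4: {1,2,3,4,5,6}  (accept∈set)
'b' @ 5: {}  — dead — no transitions
rest 'ce' ignored (set empty)
after full input: {}  (accept=1 not in)

Answer: REJECT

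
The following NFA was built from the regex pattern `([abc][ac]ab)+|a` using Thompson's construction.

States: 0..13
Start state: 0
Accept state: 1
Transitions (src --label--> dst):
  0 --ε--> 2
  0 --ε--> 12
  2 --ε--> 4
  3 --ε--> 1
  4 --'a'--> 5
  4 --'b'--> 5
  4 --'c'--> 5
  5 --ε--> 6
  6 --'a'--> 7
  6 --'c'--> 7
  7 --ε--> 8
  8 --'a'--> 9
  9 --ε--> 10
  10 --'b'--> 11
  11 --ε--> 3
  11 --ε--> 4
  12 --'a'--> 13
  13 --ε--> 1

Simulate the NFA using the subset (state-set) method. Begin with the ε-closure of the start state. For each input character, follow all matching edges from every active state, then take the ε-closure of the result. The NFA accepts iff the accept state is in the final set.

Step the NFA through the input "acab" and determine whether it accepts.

start: ε-closure({0}) = {0,2,4,12}
'a' @ 1: {1,5,6,13}  (accept∈set)
'c' @ 2: {7,8}
'a' @ 3: {9,10}
'b' @ 4: {1,3,4,11}  (accept∈set)
end set {1,3,4,11} — state 1 in

Answer: ACCEPT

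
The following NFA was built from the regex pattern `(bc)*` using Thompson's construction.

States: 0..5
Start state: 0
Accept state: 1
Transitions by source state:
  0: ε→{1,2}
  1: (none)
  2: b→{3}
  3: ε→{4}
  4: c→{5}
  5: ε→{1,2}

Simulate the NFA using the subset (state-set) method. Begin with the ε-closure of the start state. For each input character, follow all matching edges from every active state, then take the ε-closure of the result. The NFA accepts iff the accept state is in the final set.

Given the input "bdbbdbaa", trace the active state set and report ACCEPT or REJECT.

Answer: REJECT

Derivation:
start: ε-closure({0}) = {0,1,2}
'b' @ 1: {3,4}
'd' @ 2: {}  — state set empty
rest 'bbdbaa' ignored (set empty)
final: {}; accept 1 not in set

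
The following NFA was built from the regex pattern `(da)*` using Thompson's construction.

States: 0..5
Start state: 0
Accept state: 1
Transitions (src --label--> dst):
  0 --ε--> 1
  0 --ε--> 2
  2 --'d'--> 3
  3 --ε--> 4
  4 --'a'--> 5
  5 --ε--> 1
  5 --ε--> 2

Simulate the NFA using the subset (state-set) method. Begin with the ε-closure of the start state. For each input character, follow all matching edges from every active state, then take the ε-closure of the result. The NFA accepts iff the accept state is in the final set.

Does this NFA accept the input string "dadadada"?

Answer: ACCEPT

Steps:
start: ε-closure({0}) = {0,1,2}
'd' @ 1: {3,4}
'a' @ 2: {1,2,5}  (accept∈set)
'd' @ 3: {3,4}
'a' @ 4: {1,2,5}  (accept∈set)
'd' @ 5: {3,4}
'a' @ 6: {1,2,5}  (accept∈set)
'd' @ 7: {3,4}
'a' @ 8: {1,2,5}  (accept∈set)
end set {1,2,5} — state 1 in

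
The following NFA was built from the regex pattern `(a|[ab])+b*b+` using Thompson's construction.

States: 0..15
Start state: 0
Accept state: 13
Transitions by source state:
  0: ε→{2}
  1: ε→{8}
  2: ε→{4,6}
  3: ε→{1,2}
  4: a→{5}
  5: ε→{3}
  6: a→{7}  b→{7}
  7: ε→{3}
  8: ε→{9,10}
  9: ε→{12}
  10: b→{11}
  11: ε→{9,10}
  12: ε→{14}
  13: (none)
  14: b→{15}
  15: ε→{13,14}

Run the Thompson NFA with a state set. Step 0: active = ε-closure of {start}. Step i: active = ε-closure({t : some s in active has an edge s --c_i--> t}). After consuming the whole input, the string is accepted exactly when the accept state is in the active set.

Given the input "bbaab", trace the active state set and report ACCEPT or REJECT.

Answer: ACCEPT

Steps:
initial (ε-close {0}): {0,2,4,6}
'b' @ 1: {1,2,3,4,6,7,8,9,10,12,14}
'b' @ 2: {1,2,3,4,6,7,8,9,10,11,12,13,14,15}  ✓accept
'a' @ 3: {1,2,3,4,5,6,7,8,9,10,12,14}
'a' @ 4: {1,2,3,4,5,6,7,8,9,10,12,14}
'b' @ 5: {1,2,3,4,6,7,8,9,10,11,12,13,14,15}  ✓accept
end set {1,2,3,4,6,7,8,9,10,11,12,13,14,15} — state 13 in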